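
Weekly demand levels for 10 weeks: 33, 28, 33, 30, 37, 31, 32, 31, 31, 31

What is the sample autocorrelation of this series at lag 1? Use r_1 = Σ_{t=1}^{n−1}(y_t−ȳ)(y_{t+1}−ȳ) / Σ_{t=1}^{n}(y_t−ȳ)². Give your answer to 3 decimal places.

Mean ȳ = (33 + 28 + 33 + 30 + 37 + 31 + 32 + 31 + 31 + 31)/10 = 31.7000
Numerator Σ_{t=1}^{9}(y_t−ȳ)(y_{t+1}−ȳ) = -23.9900
Denominator Σ(y_t−ȳ)² = 50.1000
r_1 = -23.9900 / 50.1000 = -0.479

-0.479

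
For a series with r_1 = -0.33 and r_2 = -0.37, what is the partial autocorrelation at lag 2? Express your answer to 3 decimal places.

φ_{22} = (r_2 − r_1²) / (1 − r_1²)
r_1² = (-0.33)² = 0.1089
Numerator = -0.37 − 0.1089 = -0.4789; denominator = 1 − 0.1089 = 0.8911
φ_{22} = -0.4789 / 0.8911 = -0.537

-0.537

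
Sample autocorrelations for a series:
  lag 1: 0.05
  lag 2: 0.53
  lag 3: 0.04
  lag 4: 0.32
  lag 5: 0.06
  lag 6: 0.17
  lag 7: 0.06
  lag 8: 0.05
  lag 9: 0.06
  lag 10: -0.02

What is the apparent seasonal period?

The largest autocorrelation is r_2 = 0.53, with weaker echoes at lags 4 (0.32) and 6 (0.17); the remaining lags stay at or below 0.06.
The dominant spike at lag 2 indicates a seasonal period of 2.

2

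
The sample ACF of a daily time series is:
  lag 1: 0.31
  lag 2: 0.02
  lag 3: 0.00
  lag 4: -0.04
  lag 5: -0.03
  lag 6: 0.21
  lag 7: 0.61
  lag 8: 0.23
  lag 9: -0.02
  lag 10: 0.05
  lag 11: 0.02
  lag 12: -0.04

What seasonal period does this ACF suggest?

The largest autocorrelation is r_7 = 0.61; the remaining lags stay at or below 0.31. The elevated value at lag 1 (0.31), dropping to 0.02 at lag 2, reflects decaying short-term dependence rather than seasonality.
The dominant spike at lag 7 indicates a seasonal period of 7.

7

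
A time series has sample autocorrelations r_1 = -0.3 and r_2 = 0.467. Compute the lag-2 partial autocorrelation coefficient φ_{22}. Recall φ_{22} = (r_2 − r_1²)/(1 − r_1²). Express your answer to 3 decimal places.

φ_{22} = (r_2 − r_1²) / (1 − r_1²)
r_1² = (-0.3)² = 0.09
Numerator = 0.467 − 0.0900 = 0.3770; denominator = 1 − 0.0900 = 0.9100
φ_{22} = 0.3770 / 0.9100 = 0.414

0.414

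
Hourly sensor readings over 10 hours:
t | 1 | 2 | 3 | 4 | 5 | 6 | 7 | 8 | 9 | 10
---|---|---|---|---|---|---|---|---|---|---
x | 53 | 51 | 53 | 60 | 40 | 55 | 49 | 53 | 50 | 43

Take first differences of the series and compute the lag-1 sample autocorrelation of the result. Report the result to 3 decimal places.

First differences Δx: -2, 2, 7, -20, 15, -6, 4, -3, -7
Mean of differences = -1.1111
Numerator Σ(Δx_t−Δx̄)(Δx_{t+1}−Δx̄) = -537.3457
Denominator Σ(Δx_t−Δx̄)² = 780.8889
r_1(Δx) = -537.3457 / 780.8889 = -0.688

-0.688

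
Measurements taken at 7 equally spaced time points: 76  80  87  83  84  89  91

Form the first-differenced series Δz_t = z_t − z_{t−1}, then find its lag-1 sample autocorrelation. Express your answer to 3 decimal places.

-0.241

First differences Δz: 4, 7, -4, 1, 5, 2
Mean of differences = 2.5000
Numerator Σ(Δz_t−Δz̄)(Δz_{t+1}−Δz̄) = -17.7500
Denominator Σ(Δz_t−Δz̄)² = 73.5000
r_1(Δz) = -17.7500 / 73.5000 = -0.241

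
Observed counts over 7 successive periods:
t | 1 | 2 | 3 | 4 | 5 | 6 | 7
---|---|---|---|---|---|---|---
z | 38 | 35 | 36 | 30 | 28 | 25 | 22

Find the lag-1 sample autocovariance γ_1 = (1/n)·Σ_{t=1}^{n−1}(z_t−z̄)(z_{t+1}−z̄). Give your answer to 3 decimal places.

Mean z̄ = (38 + 35 + 36 + 30 + 28 + 25 + 22)/7 = 30.5714
Deviations: 7.4286, 4.4286, 5.4286, -0.5714, -2.5714, -5.5714, -8.5714
Σ_{t=1}^{6}(z_t−z̄)(z_{t+1}−z̄) = 117.3878
γ_1 = 117.3878 / 7 = 16.770

16.770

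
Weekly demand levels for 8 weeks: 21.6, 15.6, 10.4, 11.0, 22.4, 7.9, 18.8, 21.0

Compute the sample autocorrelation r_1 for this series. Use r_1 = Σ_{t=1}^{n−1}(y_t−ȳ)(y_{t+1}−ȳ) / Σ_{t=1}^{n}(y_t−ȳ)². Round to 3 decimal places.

-0.280

Mean ȳ = (21.6 + 15.6 + 10.4 + 11.0 + 22.4 + 7.9 + 18.8 + 21.0)/8 = 16.0875
Deviations from mean: 5.5125, -0.4875, -5.6875, -5.0875, 6.3125, -8.1875, 2.7125, 4.9125
Σ(y_t−ȳ)(y_{t+1}−ȳ) = (-2.6873) + (2.7727) + (28.9352) + (-32.1148) + (-51.6836) + (-22.2086) + (13.3252) = -63.6614
Denominator Σ(y_t−ȳ)² = 227.2288
r_1 = -63.6614 / 227.2288 = -0.280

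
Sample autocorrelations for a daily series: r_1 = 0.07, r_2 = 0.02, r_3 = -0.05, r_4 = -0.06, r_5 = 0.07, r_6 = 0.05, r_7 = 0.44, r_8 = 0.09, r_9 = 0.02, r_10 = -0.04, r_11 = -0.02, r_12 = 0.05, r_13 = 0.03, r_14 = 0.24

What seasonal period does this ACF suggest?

7

The largest autocorrelation is r_7 = 0.44, with a weaker echo at lag 14 (0.24); the remaining lags stay at or below 0.09.
The dominant spike at lag 7 indicates a seasonal period of 7.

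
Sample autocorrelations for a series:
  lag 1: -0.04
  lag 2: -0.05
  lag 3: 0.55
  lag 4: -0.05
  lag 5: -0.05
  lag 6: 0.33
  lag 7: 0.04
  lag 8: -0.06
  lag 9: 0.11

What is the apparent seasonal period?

The largest autocorrelation is r_3 = 0.55, with a weaker echo at lag 6 (0.33); the remaining lags stay at or below 0.11.
The dominant spike at lag 3 indicates a seasonal period of 3.

3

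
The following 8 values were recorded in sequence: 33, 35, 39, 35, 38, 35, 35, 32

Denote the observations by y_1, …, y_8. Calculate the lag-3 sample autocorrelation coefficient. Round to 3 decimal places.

Mean ȳ = (33 + 35 + 39 + 35 + 38 + 35 + 35 + 32)/8 = 35.2500
Deviations from mean: -2.2500, -0.2500, 3.7500, -0.2500, 2.7500, -0.2500, -0.2500, -3.2500
Σ(y_t−ȳ)(y_{t+3}−ȳ) = (0.5625) + (-0.6875) + (-0.9375) + (0.0625) + (-8.9375) = -9.9375
Denominator Σ(y_t−ȳ)² = 37.5000
r_3 = -9.9375 / 37.5000 = -0.265

-0.265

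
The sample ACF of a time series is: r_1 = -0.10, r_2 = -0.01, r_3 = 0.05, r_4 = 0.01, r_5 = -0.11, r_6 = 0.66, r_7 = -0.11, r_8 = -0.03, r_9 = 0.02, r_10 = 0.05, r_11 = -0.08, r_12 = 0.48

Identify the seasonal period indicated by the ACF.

6

The largest autocorrelation is r_6 = 0.66, with a weaker echo at lag 12 (0.48); the remaining lags stay at or below 0.05.
The dominant spike at lag 6 indicates a seasonal period of 6.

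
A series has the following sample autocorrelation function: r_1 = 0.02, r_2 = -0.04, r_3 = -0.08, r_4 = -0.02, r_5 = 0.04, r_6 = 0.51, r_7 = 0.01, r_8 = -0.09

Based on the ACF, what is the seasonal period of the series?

6

The largest autocorrelation is r_6 = 0.51; the remaining lags stay at or below 0.04.
The dominant spike at lag 6 indicates a seasonal period of 6.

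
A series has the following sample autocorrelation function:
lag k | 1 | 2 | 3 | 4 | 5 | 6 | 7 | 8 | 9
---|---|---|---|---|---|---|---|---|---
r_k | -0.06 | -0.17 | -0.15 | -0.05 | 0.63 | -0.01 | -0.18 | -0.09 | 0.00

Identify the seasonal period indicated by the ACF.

5

The largest autocorrelation is r_5 = 0.63; the remaining lags stay at or below 0.00.
The dominant spike at lag 5 indicates a seasonal period of 5.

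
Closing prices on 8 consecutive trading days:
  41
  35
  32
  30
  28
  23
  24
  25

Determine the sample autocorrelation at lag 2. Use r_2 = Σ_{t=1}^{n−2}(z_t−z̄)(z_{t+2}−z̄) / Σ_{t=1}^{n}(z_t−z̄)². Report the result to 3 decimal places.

Mean z̄ = (41 + 35 + 32 + 30 + 28 + 23 + 24 + 25)/8 = 29.7500
Deviations from mean: 11.2500, 5.2500, 2.2500, 0.2500, -1.7500, -6.7500, -5.7500, -4.7500
Σ(z_t−z̄)(z_{t+2}−z̄) = (25.3125) + (1.3125) + (-3.9375) + (-1.6875) + (10.0625) + (32.0625) = 63.1250
Denominator Σ(z_t−z̄)² = 263.5000
r_2 = 63.1250 / 263.5000 = 0.240

0.240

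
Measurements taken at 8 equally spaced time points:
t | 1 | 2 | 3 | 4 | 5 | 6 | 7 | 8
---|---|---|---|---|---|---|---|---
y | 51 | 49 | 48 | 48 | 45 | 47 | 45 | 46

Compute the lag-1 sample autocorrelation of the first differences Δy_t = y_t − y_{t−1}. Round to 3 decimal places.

First differences Δy: -2, -1, 0, -3, 2, -2, 1
Mean of differences = -0.7143
Numerator Σ(Δy_t−Δȳ)(Δy_{t+1}−Δȳ) = -13.3673
Denominator Σ(Δy_t−Δȳ)² = 19.4286
r_1(Δy) = -13.3673 / 19.4286 = -0.688

-0.688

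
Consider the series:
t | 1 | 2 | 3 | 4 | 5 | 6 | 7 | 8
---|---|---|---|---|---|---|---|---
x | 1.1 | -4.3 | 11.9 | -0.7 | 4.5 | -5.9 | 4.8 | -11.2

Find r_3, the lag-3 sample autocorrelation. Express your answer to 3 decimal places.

Mean x̄ = (1.1 − 4.3 + 11.9 − 0.7 + 4.5 − 5.9 + 4.8 − 11.2)/8 = 0.0250
Deviations from mean: 1.0750, -4.3250, 11.8750, -0.7250, 4.4750, -5.9250, 4.7750, -11.2250
Numerator Σ_{t=1}^{5}(x_t−x̄)(x_{t+3}−x̄) = -144.1869
Denominator Σ(x_t−x̄)² = 365.3350
r_3 = -144.1869 / 365.3350 = -0.395

-0.395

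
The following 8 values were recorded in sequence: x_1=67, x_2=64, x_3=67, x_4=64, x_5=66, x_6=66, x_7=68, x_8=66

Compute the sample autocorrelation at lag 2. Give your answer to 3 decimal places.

Mean x̄ = (67 + 64 + 67 + 64 + 66 + 66 + 68 + 66)/8 = 66.0000
Deviations from mean: 1.0000, -2.0000, 1.0000, -2.0000, 0.0000, 0.0000, 2.0000, 0.0000
Numerator Σ_{t=1}^{6}(x_t−x̄)(x_{t+2}−x̄) = 5.0000
Denominator Σ(x_t−x̄)² = 14.0000
r_2 = 5.0000 / 14.0000 = 0.357

0.357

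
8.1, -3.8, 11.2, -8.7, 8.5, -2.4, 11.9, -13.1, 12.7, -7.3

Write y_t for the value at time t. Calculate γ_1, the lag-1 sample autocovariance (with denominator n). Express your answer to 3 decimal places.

Mean ȳ = (8.1 − 3.8 + 11.2 − 8.7 + 8.5 − 2.4 + 11.9 − 13.1 + 12.7 − 7.3)/10 = 1.7100
Σ_{t=1}^{9}(y_t−ȳ)(y_{t+1}−ȳ) = -739.4571
γ_1 = -739.4571 / 10 = -73.946

-73.946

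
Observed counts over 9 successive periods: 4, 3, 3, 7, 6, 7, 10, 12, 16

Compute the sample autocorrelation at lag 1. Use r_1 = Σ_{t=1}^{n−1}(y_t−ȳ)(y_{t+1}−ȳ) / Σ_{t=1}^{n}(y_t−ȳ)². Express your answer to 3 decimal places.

0.572

Mean ȳ = (4 + 3 + 3 + 7 + 6 + 7 + 10 + 12 + 16)/9 = 7.5556
Numerator Σ_{t=1}^{8}(y_t−ȳ)(y_{t+1}−ȳ) = 88.2469
Denominator Σ(y_t−ȳ)² = 154.2222
r_1 = 88.2469 / 154.2222 = 0.572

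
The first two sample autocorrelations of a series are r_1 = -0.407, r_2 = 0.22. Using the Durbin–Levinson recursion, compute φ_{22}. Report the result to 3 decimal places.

φ_{22} = (r_2 − r_1²) / (1 − r_1²)
r_1² = (-0.407)² = 0.165649
Numerator = 0.22 − 0.1656 = 0.0544; denominator = 1 − 0.1656 = 0.8344
φ_{22} = 0.0544 / 0.8344 = 0.065

0.065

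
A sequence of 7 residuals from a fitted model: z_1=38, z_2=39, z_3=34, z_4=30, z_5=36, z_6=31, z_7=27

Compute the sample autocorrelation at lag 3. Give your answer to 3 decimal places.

Mean z̄ = (38 + 39 + 34 + 30 + 36 + 31 + 27)/7 = 33.5714
Deviations from mean: 4.4286, 5.4286, 0.4286, -3.5714, 2.4286, -2.5714, -6.5714
Σ(z_t−z̄)(z_{t+3}−z̄) = (-15.8163) + (13.1837) + (-1.1020) + (23.4694) = 19.7347
Denominator Σ(z_t−z̄)² = 117.7143
r_3 = 19.7347 / 117.7143 = 0.168

0.168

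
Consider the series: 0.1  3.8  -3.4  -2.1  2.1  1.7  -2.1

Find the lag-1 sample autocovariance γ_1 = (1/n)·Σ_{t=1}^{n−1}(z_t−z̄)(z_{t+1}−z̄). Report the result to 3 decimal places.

Mean z̄ = (0.1 + 3.8 − 3.4 − 2.1 + 2.1 + 1.7 − 2.1)/7 = 0.0143
Deviations: 0.0857, 3.7857, -3.4143, -2.1143, 2.0857, 1.6857, -2.1143
Σ_{t=1}^{6}(z_t−z̄)(z_{t+1}−z̄) = -9.8402
γ_1 = -9.8402 / 7 = -1.406

-1.406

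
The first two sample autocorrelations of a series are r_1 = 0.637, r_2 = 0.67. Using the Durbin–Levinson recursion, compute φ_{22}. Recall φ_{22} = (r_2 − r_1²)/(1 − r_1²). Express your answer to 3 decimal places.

0.445

φ_{22} = (r_2 − r_1²) / (1 − r_1²)
r_1² = (0.637)² = 0.405769
Numerator = 0.67 − 0.4058 = 0.2642; denominator = 1 − 0.4058 = 0.5942
φ_{22} = 0.2642 / 0.5942 = 0.445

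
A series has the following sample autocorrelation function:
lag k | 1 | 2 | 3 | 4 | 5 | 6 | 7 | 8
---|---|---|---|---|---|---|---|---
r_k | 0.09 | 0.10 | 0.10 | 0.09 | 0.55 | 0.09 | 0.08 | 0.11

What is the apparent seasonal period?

The largest autocorrelation is r_5 = 0.55; the remaining lags stay at or below 0.11.
The dominant spike at lag 5 indicates a seasonal period of 5.

5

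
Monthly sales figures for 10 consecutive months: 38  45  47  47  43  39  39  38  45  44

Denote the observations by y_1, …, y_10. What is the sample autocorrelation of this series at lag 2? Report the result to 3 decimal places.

-0.199

Mean ȳ = (38 + 45 + 47 + 47 + 43 + 39 + 39 + 38 + 45 + 44)/10 = 42.5000
Numerator Σ_{t=1}^{8}(y_t−ȳ)(y_{t+2}−ȳ) = -24.0000
Denominator Σ(y_t−ȳ)² = 120.5000
r_2 = -24.0000 / 120.5000 = -0.199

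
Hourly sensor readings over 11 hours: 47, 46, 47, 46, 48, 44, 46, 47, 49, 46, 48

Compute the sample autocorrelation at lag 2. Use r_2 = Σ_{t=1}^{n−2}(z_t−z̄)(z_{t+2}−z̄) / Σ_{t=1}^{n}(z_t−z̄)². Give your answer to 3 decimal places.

Mean z̄ = (47 + 46 + 47 + 46 + 48 + 44 + 46 + 47 + 49 + 46 + 48)/11 = 46.7273
Numerator Σ_{t=1}^{9}(z_t−z̄)(z_{t+2}−z̄) = 2.3058
Denominator Σ(z_t−z̄)² = 18.1818
r_2 = 2.3058 / 18.1818 = 0.127

0.127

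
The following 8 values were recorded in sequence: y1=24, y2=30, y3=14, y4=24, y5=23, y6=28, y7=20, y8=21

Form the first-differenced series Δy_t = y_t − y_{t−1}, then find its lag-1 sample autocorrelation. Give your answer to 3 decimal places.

First differences Δy: 6, -16, 10, -1, 5, -8, 1
Mean of differences = -0.4286
Numerator Σ(Δy_t−Δȳ)(Δy_{t+1}−Δȳ) = -323.4694
Denominator Σ(Δy_t−Δȳ)² = 481.7143
r_1(Δy) = -323.4694 / 481.7143 = -0.671

-0.671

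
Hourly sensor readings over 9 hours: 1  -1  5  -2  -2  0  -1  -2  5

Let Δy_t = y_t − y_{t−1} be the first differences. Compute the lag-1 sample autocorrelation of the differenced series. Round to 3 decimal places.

-0.435

First differences Δy: -2, 6, -7, 0, 2, -1, -1, 7
Mean of differences = 0.5000
Numerator Σ(Δy_t−Δȳ)(Δy_{t+1}−Δȳ) = -61.7500
Denominator Σ(Δy_t−Δȳ)² = 142.0000
r_1(Δy) = -61.7500 / 142.0000 = -0.435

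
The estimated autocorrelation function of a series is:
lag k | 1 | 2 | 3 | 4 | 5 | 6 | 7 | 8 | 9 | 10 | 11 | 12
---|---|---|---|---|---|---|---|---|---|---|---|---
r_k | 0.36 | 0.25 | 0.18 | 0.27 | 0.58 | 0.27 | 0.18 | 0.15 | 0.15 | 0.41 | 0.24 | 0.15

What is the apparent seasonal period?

5

The largest autocorrelation is r_5 = 0.58, with a weaker echo at lag 10 (0.41); the remaining lags stay at or below 0.36. The elevated value at lag 1 (0.36), dropping to 0.25 at lag 2, reflects decaying short-term dependence rather than seasonality.
The dominant spike at lag 5 indicates a seasonal period of 5.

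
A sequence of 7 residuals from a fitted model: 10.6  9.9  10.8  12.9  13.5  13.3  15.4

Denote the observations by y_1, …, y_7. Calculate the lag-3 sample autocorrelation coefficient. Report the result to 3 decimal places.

Mean ȳ = (10.6 + 9.9 + 10.8 + 12.9 + 13.5 + 13.3 + 15.4)/7 = 12.3429
Σ(y_t−ȳ)(y_{t+3}−ȳ) = (-0.9710) + (-2.8267) + (-1.4767) + (1.7033) = -3.5712
Denominator Σ(y_t−ȳ)² = 23.2971
r_3 = -3.5712 / 23.2971 = -0.153

-0.153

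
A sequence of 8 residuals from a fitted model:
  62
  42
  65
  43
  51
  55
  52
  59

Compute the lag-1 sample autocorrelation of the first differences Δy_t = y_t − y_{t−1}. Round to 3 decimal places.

-0.735

First differences Δy: -20, 23, -22, 8, 4, -3, 7
Mean of differences = -0.4286
Numerator Σ(Δy_t−Δȳ)(Δy_{t+1}−Δȳ) = -1138.8980
Denominator Σ(Δy_t−Δȳ)² = 1549.7143
r_1(Δy) = -1138.8980 / 1549.7143 = -0.735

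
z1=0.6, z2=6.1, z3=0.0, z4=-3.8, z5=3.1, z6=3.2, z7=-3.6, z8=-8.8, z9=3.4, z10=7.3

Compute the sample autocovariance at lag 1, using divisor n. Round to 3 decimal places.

Mean z̄ = (0.6 + 6.1 + 0.0 − 3.8 + 3.1 + 3.2 − 3.6 − 8.8 + 3.4 + 7.3)/10 = 0.7500
Σ_{t=1}^{9}(z_t−z̄)(z_{t+1}−z̄) = 16.5975
γ_1 = 16.5975 / 10 = 1.660

1.660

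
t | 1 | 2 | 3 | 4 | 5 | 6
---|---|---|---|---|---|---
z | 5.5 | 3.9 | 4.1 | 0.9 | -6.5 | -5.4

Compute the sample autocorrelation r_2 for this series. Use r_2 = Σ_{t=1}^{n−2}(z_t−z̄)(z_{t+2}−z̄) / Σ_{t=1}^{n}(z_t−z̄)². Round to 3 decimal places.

-0.059

Mean z̄ = (5.5 + 3.9 + 4.1 + 0.9 − 6.5 − 5.4)/6 = 0.4167
Deviations from mean: 5.0833, 3.4833, 3.6833, 0.4833, -6.9167, -5.8167
Numerator Σ_{t=1}^{4}(z_t−z̄)(z_{t+2}−z̄) = -7.8806
Denominator Σ(z_t−z̄)² = 133.4483
r_2 = -7.8806 / 133.4483 = -0.059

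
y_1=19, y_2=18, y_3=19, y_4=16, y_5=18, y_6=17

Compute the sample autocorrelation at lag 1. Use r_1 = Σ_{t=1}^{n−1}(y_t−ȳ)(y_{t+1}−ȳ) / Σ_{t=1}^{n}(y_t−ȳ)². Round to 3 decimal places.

Mean ȳ = (19 + 18 + 19 + 16 + 18 + 17)/6 = 17.8333
Deviations from mean: 1.1667, 0.1667, 1.1667, -1.8333, 0.1667, -0.8333
Numerator Σ_{t=1}^{5}(y_t−ȳ)(y_{t+1}−ȳ) = -2.1944
Denominator Σ(y_t−ȳ)² = 6.8333
r_1 = -2.1944 / 6.8333 = -0.321

-0.321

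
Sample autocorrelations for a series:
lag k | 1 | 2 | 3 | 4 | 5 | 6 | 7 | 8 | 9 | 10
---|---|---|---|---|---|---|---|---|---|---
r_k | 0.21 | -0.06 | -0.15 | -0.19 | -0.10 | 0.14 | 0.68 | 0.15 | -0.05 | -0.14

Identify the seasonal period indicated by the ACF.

The largest autocorrelation is r_7 = 0.68; the remaining lags stay at or below 0.21.
The dominant spike at lag 7 indicates a seasonal period of 7.

7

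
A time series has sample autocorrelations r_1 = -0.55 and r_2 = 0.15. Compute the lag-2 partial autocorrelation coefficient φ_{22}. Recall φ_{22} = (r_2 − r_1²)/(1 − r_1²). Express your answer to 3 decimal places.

-0.219

φ_{22} = (r_2 − r_1²) / (1 − r_1²)
r_1² = (-0.55)² = 0.3025
Numerator = 0.15 − 0.3025 = -0.1525; denominator = 1 − 0.3025 = 0.6975
φ_{22} = -0.1525 / 0.6975 = -0.219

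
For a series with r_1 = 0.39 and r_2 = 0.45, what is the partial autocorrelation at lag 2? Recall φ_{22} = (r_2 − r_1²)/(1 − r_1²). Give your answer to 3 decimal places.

0.351

φ_{22} = (r_2 − r_1²) / (1 − r_1²)
r_1² = (0.39)² = 0.1521
Numerator = 0.45 − 0.1521 = 0.2979; denominator = 1 − 0.1521 = 0.8479
φ_{22} = 0.2979 / 0.8479 = 0.351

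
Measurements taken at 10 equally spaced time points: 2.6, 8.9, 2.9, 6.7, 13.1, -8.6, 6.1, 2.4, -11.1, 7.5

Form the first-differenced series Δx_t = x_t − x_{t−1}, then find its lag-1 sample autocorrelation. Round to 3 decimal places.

First differences Δx: 6.3, -6.0, 3.8, 6.4, -21.7, 14.7, -3.7, -13.5, 18.6
Mean of differences = 0.5444
Numerator Σ(Δx_t−Δx̄)(Δx_{t+1}−Δx̄) = -739.0975
Denominator Σ(Δx_t−Δx̄)² = 1357.3022
r_1(Δx) = -739.0975 / 1357.3022 = -0.545

-0.545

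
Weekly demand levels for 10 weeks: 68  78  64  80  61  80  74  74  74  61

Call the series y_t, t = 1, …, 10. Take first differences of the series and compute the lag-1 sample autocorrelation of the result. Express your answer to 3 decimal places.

First differences Δy: 10, -14, 16, -19, 19, -6, 0, 0, -13
Mean of differences = -0.7778
Numerator Σ(Δy_t−Δȳ)(Δy_{t+1}−Δȳ) = -1146.7160
Denominator Σ(Δy_t−Δȳ)² = 1473.5556
r_1(Δy) = -1146.7160 / 1473.5556 = -0.778

-0.778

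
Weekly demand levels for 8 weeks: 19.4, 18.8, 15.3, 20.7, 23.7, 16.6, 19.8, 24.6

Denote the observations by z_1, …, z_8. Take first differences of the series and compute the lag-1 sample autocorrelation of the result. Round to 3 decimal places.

First differences Δz: -0.6, -3.5, 5.4, 3.0, -7.1, 3.2, 4.8
Mean of differences = 0.7429
Numerator Σ(Δz_t−Δz̄)(Δz_{t+1}−Δz̄) = -30.5547
Denominator Σ(Δz_t−Δz̄)² = 130.5971
r_1(Δz) = -30.5547 / 130.5971 = -0.234

-0.234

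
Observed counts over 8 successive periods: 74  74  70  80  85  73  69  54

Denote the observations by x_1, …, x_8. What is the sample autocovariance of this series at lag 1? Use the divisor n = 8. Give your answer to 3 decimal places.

Mean x̄ = (74 + 74 + 70 + 80 + 85 + 73 + 69 + 54)/8 = 72.3750
Deviations: 1.6250, 1.6250, -2.3750, 7.6250, 12.6250, 0.6250, -3.3750, -18.3750
Σ_{t=1}^{7}(x_t−x̄)(x_{t+1}−x̄) = 144.7344
γ_1 = 144.7344 / 8 = 18.092

18.092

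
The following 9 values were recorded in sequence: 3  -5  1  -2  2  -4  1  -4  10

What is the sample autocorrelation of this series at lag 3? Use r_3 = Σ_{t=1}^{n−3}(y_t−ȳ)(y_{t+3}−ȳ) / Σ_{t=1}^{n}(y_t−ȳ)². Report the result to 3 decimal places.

Mean ȳ = (3 − 5 + 1 − 2 + 2 − 4 + 1 − 4 + 10)/9 = 0.2222
Numerator Σ_{t=1}^{6}(y_t−ȳ)(y_{t+3}−ȳ) = -69.2593
Denominator Σ(y_t−ȳ)² = 175.5556
r_3 = -69.2593 / 175.5556 = -0.395

-0.395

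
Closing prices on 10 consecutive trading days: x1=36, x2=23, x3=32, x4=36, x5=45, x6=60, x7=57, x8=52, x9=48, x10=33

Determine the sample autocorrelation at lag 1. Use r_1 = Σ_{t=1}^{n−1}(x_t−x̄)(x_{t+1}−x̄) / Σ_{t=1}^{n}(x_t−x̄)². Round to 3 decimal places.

0.629

Mean x̄ = (36 + 23 + 32 + 36 + 45 + 60 + 57 + 52 + 48 + 33)/10 = 42.2000
Numerator Σ_{t=1}^{9}(x_t−x̄)(x_{t+1}−x̄) = 822.5600
Denominator Σ(x_t−x̄)² = 1307.6000
r_1 = 822.5600 / 1307.6000 = 0.629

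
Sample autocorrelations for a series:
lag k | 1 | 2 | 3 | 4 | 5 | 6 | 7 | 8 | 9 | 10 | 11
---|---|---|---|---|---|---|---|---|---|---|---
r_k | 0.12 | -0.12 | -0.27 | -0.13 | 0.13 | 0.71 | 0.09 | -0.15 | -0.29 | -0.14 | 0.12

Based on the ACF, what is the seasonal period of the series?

6

The largest autocorrelation is r_6 = 0.71; the remaining lags stay at or below 0.13.
The dominant spike at lag 6 indicates a seasonal period of 6.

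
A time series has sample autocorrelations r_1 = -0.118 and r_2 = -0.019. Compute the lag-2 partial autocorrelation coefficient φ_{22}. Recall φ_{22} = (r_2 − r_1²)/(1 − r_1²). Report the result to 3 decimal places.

φ_{22} = (r_2 − r_1²) / (1 − r_1²)
r_1² = (-0.118)² = 0.013924
Numerator = -0.019 − 0.0139 = -0.0329; denominator = 1 − 0.0139 = 0.9861
φ_{22} = -0.0329 / 0.9861 = -0.033

-0.033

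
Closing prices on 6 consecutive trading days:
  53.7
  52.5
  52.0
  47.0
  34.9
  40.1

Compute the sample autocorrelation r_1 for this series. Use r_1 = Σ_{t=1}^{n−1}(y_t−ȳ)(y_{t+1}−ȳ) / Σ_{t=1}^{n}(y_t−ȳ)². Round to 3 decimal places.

0.502

Mean ȳ = (53.7 + 52.5 + 52.0 + 47.0 + 34.9 + 40.1)/6 = 46.7000
Deviations from mean: 7.0000, 5.8000, 5.3000, 0.3000, -11.8000, -6.6000
Σ(y_t−ȳ)(y_{t+1}−ȳ) = (40.6000) + (30.7400) + (1.5900) + (-3.5400) + (77.8800) = 147.2700
Denominator Σ(y_t−ȳ)² = 293.6200
r_1 = 147.2700 / 293.6200 = 0.502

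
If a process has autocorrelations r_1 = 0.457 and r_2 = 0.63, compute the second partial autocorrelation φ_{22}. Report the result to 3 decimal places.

φ_{22} = (r_2 − r_1²) / (1 − r_1²)
r_1² = (0.457)² = 0.208849
Numerator = 0.63 − 0.2088 = 0.4212; denominator = 1 − 0.2088 = 0.7912
φ_{22} = 0.4212 / 0.7912 = 0.532

0.532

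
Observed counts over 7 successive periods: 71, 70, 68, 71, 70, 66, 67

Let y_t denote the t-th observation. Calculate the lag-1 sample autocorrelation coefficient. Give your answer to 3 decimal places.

Mean ȳ = (71 + 70 + 68 + 71 + 70 + 66 + 67)/7 = 69.0000
Deviations from mean: 2.0000, 1.0000, -1.0000, 2.0000, 1.0000, -3.0000, -2.0000
Numerator Σ_{t=1}^{6}(y_t−ȳ)(y_{t+1}−ȳ) = 4.0000
Denominator Σ(y_t−ȳ)² = 24.0000
r_1 = 4.0000 / 24.0000 = 0.167

0.167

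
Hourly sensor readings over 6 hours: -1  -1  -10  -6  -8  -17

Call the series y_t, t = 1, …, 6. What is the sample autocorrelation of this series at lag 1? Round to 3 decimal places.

0.134

Mean ȳ = (-1 − 1 − 10 − 6 − 8 − 17)/6 = -7.1667
Σ(y_t−ȳ)(y_{t+1}−ȳ) = (38.0278) + (-17.4722) + (-3.3056) + (-0.9722) + (8.1944) = 24.4722
Denominator Σ(y_t−ȳ)² = 182.8333
r_1 = 24.4722 / 182.8333 = 0.134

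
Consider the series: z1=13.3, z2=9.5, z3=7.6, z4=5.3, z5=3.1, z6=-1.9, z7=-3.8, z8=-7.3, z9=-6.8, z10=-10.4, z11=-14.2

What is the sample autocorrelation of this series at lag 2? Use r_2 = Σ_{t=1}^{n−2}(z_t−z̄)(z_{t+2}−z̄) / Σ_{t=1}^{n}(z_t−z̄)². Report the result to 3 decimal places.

Mean z̄ = (13.3 + 9.5 + 7.6 + 5.3 + 3.1 − 1.9 − 3.8 − 7.3 − 6.8 − 10.4 − 14.2)/11 = -0.5091
Numerator Σ_{t=1}^{9}(z_t−z̄)(z_{t+2}−z̄) = 362.8771
Denominator Σ(z_t−z̄)² = 787.1291
r_2 = 362.8771 / 787.1291 = 0.461

0.461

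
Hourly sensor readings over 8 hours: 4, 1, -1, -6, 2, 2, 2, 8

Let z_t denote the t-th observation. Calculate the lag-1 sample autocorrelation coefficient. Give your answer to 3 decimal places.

0.167

Mean z̄ = (4 + 1 − 1 − 6 + 2 + 2 + 2 + 8)/8 = 1.5000
Deviations from mean: 2.5000, -0.5000, -2.5000, -7.5000, 0.5000, 0.5000, 0.5000, 6.5000
Σ(z_t−z̄)(z_{t+1}−z̄) = (-1.2500) + (1.2500) + (18.7500) + (-3.7500) + (0.2500) + (0.2500) + (3.2500) = 18.7500
Denominator Σ(z_t−z̄)² = 112.0000
r_1 = 18.7500 / 112.0000 = 0.167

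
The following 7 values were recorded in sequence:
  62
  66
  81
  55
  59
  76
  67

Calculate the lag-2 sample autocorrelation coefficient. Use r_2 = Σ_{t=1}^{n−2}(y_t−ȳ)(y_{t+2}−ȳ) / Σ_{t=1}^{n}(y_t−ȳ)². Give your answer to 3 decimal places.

-0.551

Mean ȳ = (62 + 66 + 81 + 55 + 59 + 76 + 67)/7 = 66.5714
Deviations from mean: -4.5714, -0.5714, 14.4286, -11.5714, -7.5714, 9.4286, 0.4286
Σ(y_t−ȳ)(y_{t+2}−ȳ) = (-65.9592) + (6.6122) + (-109.2449) + (-109.1020) + (-3.2449) = -280.9388
Denominator Σ(y_t−ȳ)² = 509.7143
r_2 = -280.9388 / 509.7143 = -0.551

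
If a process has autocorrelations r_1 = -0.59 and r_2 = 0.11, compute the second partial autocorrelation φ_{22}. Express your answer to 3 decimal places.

φ_{22} = (r_2 − r_1²) / (1 − r_1²)
r_1² = (-0.59)² = 0.3481
Numerator = 0.11 − 0.3481 = -0.2381; denominator = 1 − 0.3481 = 0.6519
φ_{22} = -0.2381 / 0.6519 = -0.365

-0.365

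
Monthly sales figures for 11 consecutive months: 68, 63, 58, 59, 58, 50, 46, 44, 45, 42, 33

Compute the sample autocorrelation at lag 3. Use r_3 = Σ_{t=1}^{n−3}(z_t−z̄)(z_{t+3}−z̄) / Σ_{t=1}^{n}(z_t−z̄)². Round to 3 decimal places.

Mean z̄ = (68 + 63 + 58 + 59 + 58 + 50 + 46 + 44 + 45 + 42 + 33)/11 = 51.4545
Numerator Σ_{t=1}^{8}(z_t−z̄)(z_{t+3}−z̄) = 299.4711
Denominator Σ(z_t−z̄)² = 1108.7273
r_3 = 299.4711 / 1108.7273 = 0.270

0.270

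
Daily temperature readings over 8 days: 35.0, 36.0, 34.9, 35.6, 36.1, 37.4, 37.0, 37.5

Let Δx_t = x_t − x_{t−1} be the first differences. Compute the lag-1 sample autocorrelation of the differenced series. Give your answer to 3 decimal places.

-0.499

First differences Δx: 1.0, -1.1, 0.7, 0.5, 1.3, -0.4, 0.5
Mean of differences = 0.3571
Numerator Σ(Δx_t−Δx̄)(Δx_{t+1}−Δx̄) = -2.0747
Denominator Σ(Δx_t−Δx̄)² = 4.1571
r_1(Δx) = -2.0747 / 4.1571 = -0.499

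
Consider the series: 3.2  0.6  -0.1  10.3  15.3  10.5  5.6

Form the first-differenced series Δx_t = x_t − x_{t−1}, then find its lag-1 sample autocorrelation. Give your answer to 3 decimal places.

0.225

First differences Δx: -2.6, -0.7, 10.4, 5.0, -4.8, -4.9
Mean of differences = 0.4000
Numerator Σ(Δx_t−Δx̄)(Δx_{t+1}−Δx̄) = 41.9400
Denominator Σ(Δx_t−Δx̄)² = 186.5000
r_1(Δx) = 41.9400 / 186.5000 = 0.225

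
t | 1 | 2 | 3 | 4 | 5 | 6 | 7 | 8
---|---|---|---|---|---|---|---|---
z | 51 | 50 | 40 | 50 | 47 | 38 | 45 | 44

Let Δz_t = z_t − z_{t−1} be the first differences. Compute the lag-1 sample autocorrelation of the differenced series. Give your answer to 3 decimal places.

First differences Δz: -1, -10, 10, -3, -9, 7, -1
Mean of differences = -1.0000
Numerator Σ(Δz_t−Δz̄)(Δz_{t+1}−Δz̄) = -169.0000
Denominator Σ(Δz_t−Δz̄)² = 334.0000
r_1(Δz) = -169.0000 / 334.0000 = -0.506

-0.506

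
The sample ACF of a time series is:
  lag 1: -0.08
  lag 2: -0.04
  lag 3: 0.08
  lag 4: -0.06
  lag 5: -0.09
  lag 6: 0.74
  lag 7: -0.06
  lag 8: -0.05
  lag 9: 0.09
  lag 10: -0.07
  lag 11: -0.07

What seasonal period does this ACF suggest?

The largest autocorrelation is r_6 = 0.74; the remaining lags stay at or below 0.09.
The dominant spike at lag 6 indicates a seasonal period of 6.

6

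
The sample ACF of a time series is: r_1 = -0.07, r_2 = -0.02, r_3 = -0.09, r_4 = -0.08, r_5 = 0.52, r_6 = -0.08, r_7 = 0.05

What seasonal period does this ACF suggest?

5

The largest autocorrelation is r_5 = 0.52; the remaining lags stay at or below 0.05.
The dominant spike at lag 5 indicates a seasonal period of 5.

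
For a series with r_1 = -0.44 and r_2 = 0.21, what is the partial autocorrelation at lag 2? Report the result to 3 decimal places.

φ_{22} = (r_2 − r_1²) / (1 − r_1²)
r_1² = (-0.44)² = 0.1936
Numerator = 0.21 − 0.1936 = 0.0164; denominator = 1 − 0.1936 = 0.8064
φ_{22} = 0.0164 / 0.8064 = 0.020

0.020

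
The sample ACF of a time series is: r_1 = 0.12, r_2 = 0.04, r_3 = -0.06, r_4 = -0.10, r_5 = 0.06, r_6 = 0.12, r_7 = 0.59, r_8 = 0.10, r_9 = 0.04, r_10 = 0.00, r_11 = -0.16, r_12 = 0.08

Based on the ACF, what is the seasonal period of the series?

7

The largest autocorrelation is r_7 = 0.59; the remaining lags stay at or below 0.12.
The dominant spike at lag 7 indicates a seasonal period of 7.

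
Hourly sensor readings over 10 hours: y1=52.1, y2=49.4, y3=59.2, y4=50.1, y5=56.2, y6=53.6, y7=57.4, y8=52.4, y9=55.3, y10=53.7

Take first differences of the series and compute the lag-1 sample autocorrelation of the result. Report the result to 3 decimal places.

First differences Δy: -2.7, 9.8, -9.1, 6.1, -2.6, 3.8, -5.0, 2.9, -1.6
Mean of differences = 0.1778
Numerator Σ(Δy_t−Δȳ)(Δy_{t+1}−Δȳ) = -236.1105
Denominator Σ(Δy_t−Δȳ)² = 280.2356
r_1(Δy) = -236.1105 / 280.2356 = -0.843

-0.843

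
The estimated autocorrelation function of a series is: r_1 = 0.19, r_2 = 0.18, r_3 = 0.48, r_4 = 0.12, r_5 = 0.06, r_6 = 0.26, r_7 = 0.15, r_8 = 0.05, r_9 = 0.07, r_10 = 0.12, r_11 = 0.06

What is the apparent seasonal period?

The largest autocorrelation is r_3 = 0.48, with a weaker echo at lag 6 (0.26); the remaining lags stay at or below 0.19.
The dominant spike at lag 3 indicates a seasonal period of 3.

3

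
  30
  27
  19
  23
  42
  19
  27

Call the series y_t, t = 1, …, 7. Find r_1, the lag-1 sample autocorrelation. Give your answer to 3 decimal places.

Mean ȳ = (30 + 27 + 19 + 23 + 42 + 19 + 27)/7 = 26.7143
Σ(y_t−ȳ)(y_{t+1}−ȳ) = (0.9388) + (-2.2041) + (28.6531) + (-56.7755) + (-117.9184) + (-2.2041) = -149.5102
Denominator Σ(y_t−ȳ)² = 377.4286
r_1 = -149.5102 / 377.4286 = -0.396

-0.396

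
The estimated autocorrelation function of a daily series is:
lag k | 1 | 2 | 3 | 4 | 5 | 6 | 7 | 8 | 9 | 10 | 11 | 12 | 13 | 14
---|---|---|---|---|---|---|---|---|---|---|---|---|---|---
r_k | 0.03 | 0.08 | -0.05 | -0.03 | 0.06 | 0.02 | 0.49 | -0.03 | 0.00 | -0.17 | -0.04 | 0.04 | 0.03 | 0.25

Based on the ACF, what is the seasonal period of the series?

The largest autocorrelation is r_7 = 0.49, with a weaker echo at lag 14 (0.25); the remaining lags stay at or below 0.08.
The dominant spike at lag 7 indicates a seasonal period of 7.

7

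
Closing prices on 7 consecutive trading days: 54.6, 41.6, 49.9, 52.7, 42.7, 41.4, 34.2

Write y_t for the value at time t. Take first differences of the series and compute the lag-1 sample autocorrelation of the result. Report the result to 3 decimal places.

-0.311

First differences Δy: -13.0, 8.3, 2.8, -10.0, -1.3, -7.2
Mean of differences = -3.4000
Numerator Σ(Δy_t−Δȳ)(Δy_{t+1}−Δȳ) = -102.5400
Denominator Σ(Δy_t−Δȳ)² = 329.9000
r_1(Δy) = -102.5400 / 329.9000 = -0.311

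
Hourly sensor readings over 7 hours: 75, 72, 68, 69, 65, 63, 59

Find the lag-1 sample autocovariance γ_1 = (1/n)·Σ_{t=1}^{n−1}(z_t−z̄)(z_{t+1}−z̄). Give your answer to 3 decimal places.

Mean z̄ = (75 + 72 + 68 + 69 + 65 + 63 + 59)/7 = 67.2857
Σ_{t=1}^{6}(z_t−z̄)(z_{t+1}−z̄) = 82.3469
γ_1 = 82.3469 / 7 = 11.764

11.764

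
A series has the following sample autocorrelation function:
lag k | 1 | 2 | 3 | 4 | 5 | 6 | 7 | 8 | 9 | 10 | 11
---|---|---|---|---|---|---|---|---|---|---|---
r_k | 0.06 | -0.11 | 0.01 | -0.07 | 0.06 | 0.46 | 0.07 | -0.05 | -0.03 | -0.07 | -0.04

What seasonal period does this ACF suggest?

6

The largest autocorrelation is r_6 = 0.46; the remaining lags stay at or below 0.07.
The dominant spike at lag 6 indicates a seasonal period of 6.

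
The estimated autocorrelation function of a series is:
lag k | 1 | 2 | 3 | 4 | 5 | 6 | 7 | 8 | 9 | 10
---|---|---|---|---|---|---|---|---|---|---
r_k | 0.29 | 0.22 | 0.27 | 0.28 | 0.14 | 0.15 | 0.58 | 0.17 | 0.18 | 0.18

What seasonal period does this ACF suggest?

7

The largest autocorrelation is r_7 = 0.58; the remaining lags stay at or below 0.29. The elevated value at lag 1 (0.29), dropping to 0.22 at lag 2, reflects decaying short-term dependence rather than seasonality.
The dominant spike at lag 7 indicates a seasonal period of 7.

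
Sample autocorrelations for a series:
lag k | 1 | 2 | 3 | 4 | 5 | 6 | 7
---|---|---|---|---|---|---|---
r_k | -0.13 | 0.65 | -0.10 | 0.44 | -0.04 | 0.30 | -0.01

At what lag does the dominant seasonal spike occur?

2

The largest autocorrelation is r_2 = 0.65, with weaker echoes at lags 4 (0.44) and 6 (0.30); the remaining lags stay at or below -0.01.
The dominant spike at lag 2 indicates a seasonal period of 2.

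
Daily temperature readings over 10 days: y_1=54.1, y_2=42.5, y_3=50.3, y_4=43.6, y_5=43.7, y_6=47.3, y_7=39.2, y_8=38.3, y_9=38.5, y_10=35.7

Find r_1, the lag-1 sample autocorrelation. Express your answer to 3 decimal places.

0.178

Mean ȳ = (54.1 + 42.5 + 50.3 + 43.6 + 43.7 + 47.3 + 39.2 + 38.3 + 38.5 + 35.7)/10 = 43.3200
Numerator Σ_{t=1}^{9}(y_t−ȳ)(y_{t+1}−ȳ) = 54.2196
Denominator Σ(y_t−ȳ)² = 305.1360
r_1 = 54.2196 / 305.1360 = 0.178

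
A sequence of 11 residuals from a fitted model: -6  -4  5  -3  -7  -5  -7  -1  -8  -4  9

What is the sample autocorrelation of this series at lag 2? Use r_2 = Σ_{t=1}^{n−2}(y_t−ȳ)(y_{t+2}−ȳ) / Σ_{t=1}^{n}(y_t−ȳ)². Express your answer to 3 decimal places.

-0.300

Mean ȳ = (-6 − 4 + 5 − 3 − 7 − 5 − 7 − 1 − 8 − 4 + 9)/11 = -2.8182
Numerator Σ_{t=1}^{9}(y_t−ȳ)(y_{t+2}−ȳ) = -85.1570
Denominator Σ(y_t−ȳ)² = 283.6364
r_2 = -85.1570 / 283.6364 = -0.300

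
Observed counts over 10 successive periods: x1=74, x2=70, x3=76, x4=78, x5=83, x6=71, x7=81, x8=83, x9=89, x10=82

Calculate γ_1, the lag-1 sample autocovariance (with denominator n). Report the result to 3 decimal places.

Mean x̄ = (74 + 70 + 76 + 78 + 83 + 71 + 81 + 83 + 89 + 82)/10 = 78.7000
Σ_{t=1}^{9}(x_t−x̄)(x_{t+1}−x̄) = 100.6100
γ_1 = 100.6100 / 10 = 10.061

10.061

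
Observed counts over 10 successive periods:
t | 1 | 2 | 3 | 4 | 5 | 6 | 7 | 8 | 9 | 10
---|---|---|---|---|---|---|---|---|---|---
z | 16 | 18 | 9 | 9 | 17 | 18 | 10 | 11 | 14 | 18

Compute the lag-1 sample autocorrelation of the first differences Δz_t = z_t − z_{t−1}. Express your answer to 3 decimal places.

-0.042

First differences Δz: 2, -9, 0, 8, 1, -8, 1, 3, 4
Mean of differences = 0.2222
Numerator Σ(Δz_t−Δz̄)(Δz_{t+1}−Δz̄) = -10.1605
Denominator Σ(Δz_t−Δz̄)² = 239.5556
r_1(Δz) = -10.1605 / 239.5556 = -0.042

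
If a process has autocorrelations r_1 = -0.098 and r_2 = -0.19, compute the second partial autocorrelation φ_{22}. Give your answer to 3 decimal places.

φ_{22} = (r_2 − r_1²) / (1 − r_1²)
r_1² = (-0.098)² = 0.009604
Numerator = -0.19 − 0.0096 = -0.1996; denominator = 1 − 0.0096 = 0.9904
φ_{22} = -0.1996 / 0.9904 = -0.202

-0.202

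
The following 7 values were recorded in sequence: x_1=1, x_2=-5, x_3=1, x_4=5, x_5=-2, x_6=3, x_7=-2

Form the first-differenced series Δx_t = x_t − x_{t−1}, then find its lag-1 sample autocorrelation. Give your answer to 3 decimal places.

First differences Δx: -6, 6, 4, -7, 5, -5
Mean of differences = -0.5000
Numerator Σ(Δx_t−Δx̄)(Δx_{t+1}−Δx̄) = -96.2500
Denominator Σ(Δx_t−Δx̄)² = 185.5000
r_1(Δx) = -96.2500 / 185.5000 = -0.519

-0.519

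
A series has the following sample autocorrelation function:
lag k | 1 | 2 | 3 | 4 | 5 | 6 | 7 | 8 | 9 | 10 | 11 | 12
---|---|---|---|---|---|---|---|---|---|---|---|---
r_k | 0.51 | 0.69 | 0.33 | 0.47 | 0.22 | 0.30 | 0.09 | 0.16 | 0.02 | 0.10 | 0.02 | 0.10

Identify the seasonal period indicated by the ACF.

The largest autocorrelation is r_2 = 0.69; the remaining lags stay at or below 0.51.
The dominant spike at lag 2 indicates a seasonal period of 2.

2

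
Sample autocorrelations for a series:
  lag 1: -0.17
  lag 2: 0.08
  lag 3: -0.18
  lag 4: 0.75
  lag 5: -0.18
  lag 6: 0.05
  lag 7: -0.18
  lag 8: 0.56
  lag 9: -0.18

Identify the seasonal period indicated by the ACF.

4

The largest autocorrelation is r_4 = 0.75, with a weaker echo at lag 8 (0.56); the remaining lags stay at or below 0.08.
The dominant spike at lag 4 indicates a seasonal period of 4.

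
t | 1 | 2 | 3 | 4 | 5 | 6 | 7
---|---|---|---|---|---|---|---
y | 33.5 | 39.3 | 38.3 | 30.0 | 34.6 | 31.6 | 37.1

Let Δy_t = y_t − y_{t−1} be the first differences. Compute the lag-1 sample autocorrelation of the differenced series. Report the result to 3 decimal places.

First differences Δy: 5.8, -1.0, -8.3, 4.6, -3.0, 5.5
Mean of differences = 0.6000
Numerator Σ(Δy_t−Δȳ)(Δy_{t+1}−Δȳ) = -61.7200
Denominator Σ(Δy_t−Δȳ)² = 161.7800
r_1(Δy) = -61.7200 / 161.7800 = -0.382

-0.382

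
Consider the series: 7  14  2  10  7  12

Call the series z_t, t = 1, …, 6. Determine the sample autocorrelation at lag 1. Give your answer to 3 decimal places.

Mean z̄ = (7 + 14 + 2 + 10 + 7 + 12)/6 = 8.6667
Deviations from mean: -1.6667, 5.3333, -6.6667, 1.3333, -1.6667, 3.3333
Σ(z_t−z̄)(z_{t+1}−z̄) = (-8.8889) + (-35.5556) + (-8.8889) + (-2.2222) + (-5.5556) = -61.1111
Denominator Σ(z_t−z̄)² = 91.3333
r_1 = -61.1111 / 91.3333 = -0.669

-0.669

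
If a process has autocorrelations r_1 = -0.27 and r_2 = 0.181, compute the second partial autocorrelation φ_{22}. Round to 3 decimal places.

φ_{22} = (r_2 − r_1²) / (1 − r_1²)
r_1² = (-0.27)² = 0.0729
Numerator = 0.181 − 0.0729 = 0.1081; denominator = 1 − 0.0729 = 0.9271
φ_{22} = 0.1081 / 0.9271 = 0.117

0.117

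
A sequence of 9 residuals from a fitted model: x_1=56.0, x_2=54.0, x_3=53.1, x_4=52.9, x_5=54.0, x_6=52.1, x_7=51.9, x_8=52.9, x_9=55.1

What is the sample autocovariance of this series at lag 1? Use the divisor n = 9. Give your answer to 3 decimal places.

0.303

Mean x̄ = (56.0 + 54.0 + 53.1 + 52.9 + 54.0 + 52.1 + 51.9 + 52.9 + 55.1)/9 = 53.5556
Σ_{t=1}^{8}(x_t−x̄)(x_{t+1}−x̄) = 2.7269
γ_1 = 2.7269 / 9 = 0.303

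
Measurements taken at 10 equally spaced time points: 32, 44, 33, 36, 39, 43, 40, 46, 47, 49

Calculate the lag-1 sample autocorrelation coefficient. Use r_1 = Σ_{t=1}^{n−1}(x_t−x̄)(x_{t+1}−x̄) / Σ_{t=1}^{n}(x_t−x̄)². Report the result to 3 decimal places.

0.211

Mean x̄ = (32 + 44 + 33 + 36 + 39 + 43 + 40 + 46 + 47 + 49)/10 = 40.9000
Numerator Σ_{t=1}^{9}(x_t−x̄)(x_{t+1}−x̄) = 65.9900
Denominator Σ(x_t−x̄)² = 312.9000
r_1 = 65.9900 / 312.9000 = 0.211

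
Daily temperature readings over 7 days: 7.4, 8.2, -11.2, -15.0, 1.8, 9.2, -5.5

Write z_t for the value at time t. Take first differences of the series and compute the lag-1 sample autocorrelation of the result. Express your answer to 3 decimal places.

0.008

First differences Δz: 0.8, -19.4, -3.8, 16.8, 7.4, -14.7
Mean of differences = -2.1500
Numerator Σ(Δz_t−Δz̄)(Δz_{t+1}−Δz̄) = 7.4275
Denominator Σ(Δz_t−Δz̄)² = 916.7950
r_1(Δz) = 7.4275 / 916.7950 = 0.008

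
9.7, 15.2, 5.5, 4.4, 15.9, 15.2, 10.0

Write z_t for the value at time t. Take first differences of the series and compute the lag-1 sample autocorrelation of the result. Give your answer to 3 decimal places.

-0.209

First differences Δz: 5.5, -9.7, -1.1, 11.5, -0.7, -5.2
Mean of differences = 0.0500
Numerator Σ(Δz_t−Δz̄)(Δz_{t+1}−Δz̄) = -59.7425
Denominator Σ(Δz_t−Δz̄)² = 285.3150
r_1(Δz) = -59.7425 / 285.3150 = -0.209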